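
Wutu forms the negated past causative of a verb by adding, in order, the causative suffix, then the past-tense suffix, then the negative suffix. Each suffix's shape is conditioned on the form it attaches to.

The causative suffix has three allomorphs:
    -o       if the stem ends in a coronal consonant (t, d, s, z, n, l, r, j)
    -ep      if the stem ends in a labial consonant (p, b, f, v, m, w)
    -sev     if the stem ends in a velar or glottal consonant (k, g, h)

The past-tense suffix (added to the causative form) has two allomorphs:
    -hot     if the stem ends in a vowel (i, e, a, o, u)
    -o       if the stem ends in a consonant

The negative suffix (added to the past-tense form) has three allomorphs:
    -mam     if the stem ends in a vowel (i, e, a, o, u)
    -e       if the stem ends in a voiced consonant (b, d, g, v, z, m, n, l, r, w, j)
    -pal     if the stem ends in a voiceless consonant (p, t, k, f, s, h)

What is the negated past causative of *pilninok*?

*pilninok*: final consonant = /k/, velar/glottal → -sev → *pilninoksev*.
The final sound of the causative form *pilninoksev* is /v/, which is a consonant, so the past-tense suffix is -o, giving *pilninoksevo*.
The past-tense form *pilninoksevo*: final sound = /o/, a vowel → -mam → *pilninoksevomam*.

pilninoksevomam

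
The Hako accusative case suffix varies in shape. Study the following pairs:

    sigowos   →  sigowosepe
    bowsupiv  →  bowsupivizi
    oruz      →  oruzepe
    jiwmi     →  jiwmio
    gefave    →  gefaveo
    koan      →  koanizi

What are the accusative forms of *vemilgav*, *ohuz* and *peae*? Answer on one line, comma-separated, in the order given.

vemilgavizi, ohuzepe, peaeo

The pattern is sibilance of the final sound: -epe when the stem ends in a sibilant (*sigowos*, *oruz*); -izi when the stem ends in a non-sibilant consonant (*bowsupiv*, *koan*); -o when the stem ends in a vowel (*jiwmi*, *gefave*).
*vemilgav* — final sound /v/ (a non-sibilant consonant) → -izi → *vemilgavizi*.
The final sound of *ohuz* is /z/, which is a sibilant, so the suffix is -epe, giving *ohuzepe*.
*peae* — final sound /e/ (a vowel) → -o → *peaeo*.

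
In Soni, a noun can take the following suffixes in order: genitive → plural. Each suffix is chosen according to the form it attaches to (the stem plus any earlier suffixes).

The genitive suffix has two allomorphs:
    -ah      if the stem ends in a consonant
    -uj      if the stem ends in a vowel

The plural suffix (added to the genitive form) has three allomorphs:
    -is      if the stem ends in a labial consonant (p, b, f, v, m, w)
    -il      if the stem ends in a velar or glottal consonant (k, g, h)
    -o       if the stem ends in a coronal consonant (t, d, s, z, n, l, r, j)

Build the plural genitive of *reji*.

Since the final sound of *reji* is /i/ (a vowel), it takes -uj, giving *rejiuj*.
The genitive form *rejiuj* — final consonant /j/ (coronal) → -o → *rejiujo*.

rejiujo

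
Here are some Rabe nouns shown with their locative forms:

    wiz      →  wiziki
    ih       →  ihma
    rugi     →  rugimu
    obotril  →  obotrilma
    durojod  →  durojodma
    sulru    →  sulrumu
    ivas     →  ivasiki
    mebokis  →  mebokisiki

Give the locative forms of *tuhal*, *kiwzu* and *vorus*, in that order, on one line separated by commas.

tuhalma, kiwzumu, vorusiki

The alternation tracks the final sound of the stem — -iki when the stem ends in a sibilant (*wiz*, *ivas*, *mebokis*); -ma when the stem ends in a non-sibilant consonant (*ih*, *obotril*, *durojod*); -mu when the stem ends in a vowel (*rugi*, *sulru*).
*tuhal* — final sound /l/ (a non-sibilant consonant) → -ma → *tuhalma*.
The final sound of *kiwzu* is /u/, which is a vowel, so the suffix is -mu, giving *kiwzumu*.
The final sound of *vorus* is /s/, which is a sibilant, so the suffix is -iki, giving *vorusiki*.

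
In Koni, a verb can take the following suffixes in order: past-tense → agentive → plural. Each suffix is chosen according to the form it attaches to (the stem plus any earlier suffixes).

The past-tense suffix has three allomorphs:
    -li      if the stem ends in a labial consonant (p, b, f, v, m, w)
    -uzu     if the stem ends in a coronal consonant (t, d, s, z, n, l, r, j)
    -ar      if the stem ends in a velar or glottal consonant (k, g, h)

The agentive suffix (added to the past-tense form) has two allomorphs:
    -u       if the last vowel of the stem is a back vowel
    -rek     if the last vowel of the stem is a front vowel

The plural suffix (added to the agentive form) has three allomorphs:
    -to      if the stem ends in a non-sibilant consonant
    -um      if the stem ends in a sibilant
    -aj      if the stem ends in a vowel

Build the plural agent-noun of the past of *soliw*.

soliwlirekto

*soliw* — final consonant /w/ (labial) → -li → *soliwli*.
The past-tense form *soliwli*: last vowel = /i/, a front vowel → -rek → *soliwlirek*.
The agentive form *soliwlirek* — final sound /k/ (a non-sibilant consonant) → -to → *soliwlirekto*.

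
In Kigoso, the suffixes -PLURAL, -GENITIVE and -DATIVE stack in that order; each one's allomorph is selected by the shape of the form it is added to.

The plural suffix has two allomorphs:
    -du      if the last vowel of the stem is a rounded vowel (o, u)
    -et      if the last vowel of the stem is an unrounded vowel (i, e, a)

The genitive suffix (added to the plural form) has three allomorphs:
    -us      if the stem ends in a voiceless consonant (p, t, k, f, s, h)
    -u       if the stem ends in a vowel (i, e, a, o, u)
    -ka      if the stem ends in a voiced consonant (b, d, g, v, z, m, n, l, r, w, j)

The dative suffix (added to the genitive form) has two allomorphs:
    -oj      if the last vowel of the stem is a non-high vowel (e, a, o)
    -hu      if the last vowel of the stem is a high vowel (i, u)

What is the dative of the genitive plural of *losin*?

losinetushu

*losin*: last vowel = /i/, an unrounded vowel → -et → *losinet*.
The final sound of the plural form *losinet* is /t/, which is a voiceless consonant, so the genitive suffix is -us, giving *losinetus*.
The genitive form *losinetus* — last vowel /u/ (a high vowel) → -hu → *losinetushu*.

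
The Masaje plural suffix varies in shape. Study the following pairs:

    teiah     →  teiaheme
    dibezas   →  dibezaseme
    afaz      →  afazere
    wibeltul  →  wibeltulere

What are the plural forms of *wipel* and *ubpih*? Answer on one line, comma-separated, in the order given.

Looking at the final consonant of each stem: -eme when the stem ends in a voiceless consonant (*teiah*, *dibezas*); -ere when the stem ends in a voiced consonant (*afaz*, *wibeltul*).
The final consonant of *wipel* is /l/, which is voiced, so the suffix is -ere, giving *wipelere*.
*ubpih* — final consonant /h/ (voiceless) → -eme → *ubpiheme*.

wipelere, ubpiheme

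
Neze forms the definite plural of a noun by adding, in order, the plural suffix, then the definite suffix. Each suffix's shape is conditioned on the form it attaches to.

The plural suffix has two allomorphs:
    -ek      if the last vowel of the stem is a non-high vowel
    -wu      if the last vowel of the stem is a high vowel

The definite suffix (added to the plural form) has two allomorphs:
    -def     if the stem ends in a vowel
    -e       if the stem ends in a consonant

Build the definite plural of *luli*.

Since the last vowel of *luli* is /i/ (a high vowel), it takes -wu, giving *luliwu*.
Since the final sound of the plural form *luliwu* is /u/ (a vowel), it takes -def, giving *luliwudef*.

luliwudef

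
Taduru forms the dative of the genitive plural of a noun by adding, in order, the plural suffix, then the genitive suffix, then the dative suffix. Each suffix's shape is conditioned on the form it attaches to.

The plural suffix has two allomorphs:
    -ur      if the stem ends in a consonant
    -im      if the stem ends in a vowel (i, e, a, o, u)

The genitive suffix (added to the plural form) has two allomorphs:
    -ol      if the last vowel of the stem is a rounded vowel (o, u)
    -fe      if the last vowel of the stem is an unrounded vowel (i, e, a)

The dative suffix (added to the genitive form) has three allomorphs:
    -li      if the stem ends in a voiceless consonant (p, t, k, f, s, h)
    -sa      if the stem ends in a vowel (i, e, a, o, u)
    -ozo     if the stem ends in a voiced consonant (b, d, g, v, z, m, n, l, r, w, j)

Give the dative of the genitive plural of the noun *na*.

naimfesa

Since the final sound of *na* is /a/ (a vowel), it takes -im, giving *naim*.
The plural form *naim*: last vowel = /i/, an unrounded vowel → -fe → *naimfe*.
The final sound of the genitive form *naimfe* is /e/, which is a vowel, so the dative suffix is -sa, giving *naimfesa*.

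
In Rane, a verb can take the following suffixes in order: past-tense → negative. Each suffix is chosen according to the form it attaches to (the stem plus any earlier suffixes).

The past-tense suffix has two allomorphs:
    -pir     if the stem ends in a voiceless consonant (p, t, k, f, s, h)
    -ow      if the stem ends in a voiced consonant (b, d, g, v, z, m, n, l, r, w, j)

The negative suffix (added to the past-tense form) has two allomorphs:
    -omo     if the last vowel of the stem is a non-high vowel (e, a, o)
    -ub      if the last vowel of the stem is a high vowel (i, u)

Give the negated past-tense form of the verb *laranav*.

*laranav* — final consonant /v/ (voiced) → -ow → *laranavow*.
The past-tense form *laranavow* — last vowel /o/ (a non-high vowel) → -omo → *laranavowomo*.

laranavowomo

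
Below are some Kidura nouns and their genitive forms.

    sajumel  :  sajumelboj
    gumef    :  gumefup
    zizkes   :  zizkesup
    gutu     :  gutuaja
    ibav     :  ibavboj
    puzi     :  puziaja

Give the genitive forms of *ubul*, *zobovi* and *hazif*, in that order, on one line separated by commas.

The suffix is conditioned by the final sound: -up when the stem ends in a voiceless consonant (*gumef*, *zizkes*); -boj when the stem ends in a voiced consonant (*sajumel*, *ibav*); -aja when the stem ends in a vowel (*gutu*, *puzi*).
*ubul* — final sound /l/ (a voiced consonant) → -boj → *ubulboj*.
*zobovi* — final sound /i/ (a vowel) → -aja → *zoboviaja*.
*hazif*: final sound = /f/, a voiceless consonant → -up → *hazifup*.

ubulboj, zoboviaja, hazifup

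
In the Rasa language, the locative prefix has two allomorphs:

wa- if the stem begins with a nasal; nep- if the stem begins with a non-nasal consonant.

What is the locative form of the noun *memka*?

wamemka

*memka* — first consonant /m/ (a nasal) → wa- → *wamemka*.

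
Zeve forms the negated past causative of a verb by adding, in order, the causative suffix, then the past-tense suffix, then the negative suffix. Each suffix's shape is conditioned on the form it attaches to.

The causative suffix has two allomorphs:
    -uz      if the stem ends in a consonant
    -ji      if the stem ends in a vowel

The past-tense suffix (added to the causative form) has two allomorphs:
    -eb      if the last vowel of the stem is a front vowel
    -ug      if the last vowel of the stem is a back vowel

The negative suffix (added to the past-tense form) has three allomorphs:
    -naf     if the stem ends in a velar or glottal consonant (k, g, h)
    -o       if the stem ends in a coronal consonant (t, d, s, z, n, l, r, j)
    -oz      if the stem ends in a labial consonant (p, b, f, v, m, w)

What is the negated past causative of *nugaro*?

*nugaro*: final sound = /o/, a vowel → -ji → *nugaroji*.
The causative form *nugaroji*: last vowel = /i/, a front vowel → -eb → *nugarojieb*.
Since the final consonant of the past-tense form *nugarojieb* is /b/ (labial), it takes -oz, giving *nugarojieboz*.

nugarojieboz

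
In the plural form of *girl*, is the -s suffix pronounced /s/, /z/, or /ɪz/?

The stem *girl* ends in a voiced non-sibilant sound.
The plural suffix surfaces as /ɪz/ after sibilants, /s/ after other voiceless consonants, and /z/ after other voiced sounds.
So the plural -s on *girl* is pronounced /z/.

/z/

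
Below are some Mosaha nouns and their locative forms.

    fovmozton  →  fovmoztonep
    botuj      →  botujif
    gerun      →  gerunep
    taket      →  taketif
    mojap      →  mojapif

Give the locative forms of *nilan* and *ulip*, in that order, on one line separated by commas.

nilanep, ulipif

The alternation tracks the final consonant of the stem — -ep when the stem ends in a nasal (*fovmozton*, *gerun*); -if when the stem ends in a non-nasal consonant (*botuj*, *taket*, *mojap*).
*nilan*: final consonant = /n/, a nasal → -ep → *nilanep*.
Since the final consonant of *ulip* is /p/ (non-nasal), it takes -if, giving *ulipif*.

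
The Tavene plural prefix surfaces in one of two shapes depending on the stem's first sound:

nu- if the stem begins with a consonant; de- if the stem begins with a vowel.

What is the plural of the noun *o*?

deo

*o* — first sound /o/ (a vowel) → de- → *deo*.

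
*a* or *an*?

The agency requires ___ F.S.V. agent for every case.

The indefinite article is chosen by the initial *sound* of the following word, not its spelling.
The initialism *F.S.V.* is read letter by letter; the first letter, F, is pronounced /ɛf/, which begins with a vowel sound.
So the article is *an*: The agency requires an F.S.V. agent for every case.

an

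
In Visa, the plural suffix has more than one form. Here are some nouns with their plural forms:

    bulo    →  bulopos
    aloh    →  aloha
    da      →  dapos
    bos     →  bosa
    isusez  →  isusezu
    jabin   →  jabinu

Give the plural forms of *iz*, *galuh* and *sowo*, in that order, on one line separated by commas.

The pattern is voicing of the final sound: -a when the stem ends in a voiceless consonant (*aloh*, *bos*); -u when the stem ends in a voiced consonant (*isusez*, *jabin*); -pos when the stem ends in a vowel (*bulo*, *da*).
Since the final sound of *iz* is /z/ (a voiced consonant), it takes -u, giving *izu*.
*galuh* — final sound /h/ (a voiceless consonant) → -a → *galuha*.
The final sound of *sowo* is /o/, which is a vowel, so the suffix is -pos, giving *sowopos*.

izu, galuha, sowopos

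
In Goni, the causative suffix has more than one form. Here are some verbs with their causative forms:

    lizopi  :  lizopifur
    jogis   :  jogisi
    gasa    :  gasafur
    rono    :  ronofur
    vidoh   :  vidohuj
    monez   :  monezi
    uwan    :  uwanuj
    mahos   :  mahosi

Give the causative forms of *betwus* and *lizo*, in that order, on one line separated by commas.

The pattern is sibilance of the final sound: -i when the stem ends in a sibilant (*jogis*, *monez*, *mahos*); -uj when the stem ends in a non-sibilant consonant (*vidoh*, *uwan*); -fur when the stem ends in a vowel (*lizopi*, *gasa*, *rono*).
*betwus*: final sound = /s/, a sibilant → -i → *betwusi*.
Since the final sound of *lizo* is /o/ (a vowel), it takes -fur, giving *lizofur*.

betwusi, lizofur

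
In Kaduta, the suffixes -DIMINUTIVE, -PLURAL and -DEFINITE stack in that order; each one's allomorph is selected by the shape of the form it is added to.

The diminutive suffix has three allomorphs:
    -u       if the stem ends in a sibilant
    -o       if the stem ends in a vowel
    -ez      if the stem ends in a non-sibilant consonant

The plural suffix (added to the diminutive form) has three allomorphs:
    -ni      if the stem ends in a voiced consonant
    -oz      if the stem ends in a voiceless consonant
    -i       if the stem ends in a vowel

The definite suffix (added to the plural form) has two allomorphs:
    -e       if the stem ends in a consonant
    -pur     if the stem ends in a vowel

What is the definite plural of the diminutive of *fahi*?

fahioipur

Since the final sound of *fahi* is /i/ (a vowel), it takes -o, giving *fahio*.
The diminutive form *fahio* — final sound /o/ (a vowel) → -i → *fahioi*.
Since the final sound of the plural form *fahioi* is /i/ (a vowel), it takes -pur, giving *fahioipur*.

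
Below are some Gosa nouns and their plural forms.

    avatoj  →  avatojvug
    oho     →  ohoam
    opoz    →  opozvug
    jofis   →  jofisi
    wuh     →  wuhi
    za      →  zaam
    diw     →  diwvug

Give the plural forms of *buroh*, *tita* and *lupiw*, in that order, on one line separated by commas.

The suffix is conditioned by the final sound: -i when the stem ends in a voiceless consonant (*jofis*, *wuh*); -vug when the stem ends in a voiced consonant (*avatoj*, *opoz*, *diw*); -am when the stem ends in a vowel (*oho*, *za*).
Since the final sound of *buroh* is /h/ (a voiceless consonant), it takes -i, giving *burohi*.
*tita*: final sound = /a/, a vowel → -am → *titaam*.
The final sound of *lupiw* is /w/, which is a voiced consonant, so the suffix is -vug, giving *lupiwvug*.

burohi, titaam, lupiwvug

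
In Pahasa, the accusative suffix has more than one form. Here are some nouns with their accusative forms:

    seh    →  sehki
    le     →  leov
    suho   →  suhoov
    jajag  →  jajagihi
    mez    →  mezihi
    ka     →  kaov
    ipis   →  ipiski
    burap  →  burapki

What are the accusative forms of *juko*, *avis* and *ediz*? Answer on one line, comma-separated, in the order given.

The pattern is voicing of the final sound: -ki when the stem ends in a voiceless consonant (*seh*, *ipis*, *burap*); -ihi when the stem ends in a voiced consonant (*jajag*, *mez*); -ov when the stem ends in a vowel (*le*, *suho*, *ka*).
*juko*: final sound = /o/, a vowel → -ov → *jukoov*.
Since the final sound of *avis* is /s/ (a voiceless consonant), it takes -ki, giving *aviski*.
*ediz*: final sound = /z/, a voiced consonant → -ihi → *edizihi*.

jukoov, aviski, edizihi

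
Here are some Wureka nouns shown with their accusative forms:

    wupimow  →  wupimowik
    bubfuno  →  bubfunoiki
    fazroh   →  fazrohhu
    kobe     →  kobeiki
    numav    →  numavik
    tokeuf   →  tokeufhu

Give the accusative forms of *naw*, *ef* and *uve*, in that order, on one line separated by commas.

The alternation tracks the final sound of the stem — -hu when the stem ends in a voiceless consonant (*fazroh*, *tokeuf*); -ik when the stem ends in a voiced consonant (*wupimow*, *numav*); -iki when the stem ends in a vowel (*bubfuno*, *kobe*).
The final sound of *naw* is /w/, which is a voiced consonant, so the suffix is -ik, giving *nawik*.
*ef*: final sound = /f/, a voiceless consonant → -hu → *efhu*.
The final sound of *uve* is /e/, which is a vowel, so the suffix is -iki, giving *uveiki*.

nawik, efhu, uveiki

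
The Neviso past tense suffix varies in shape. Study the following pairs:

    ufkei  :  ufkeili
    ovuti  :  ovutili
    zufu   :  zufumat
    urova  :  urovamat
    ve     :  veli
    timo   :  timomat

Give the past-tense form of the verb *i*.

ili

The alternation tracks the last vowel of the stem — -li when the last vowel of the stem is a front vowel (*ufkei*, *ovuti*, *ve*); -mat when the last vowel of the stem is a back vowel (*zufu*, *urova*, *timo*).
*i* — last vowel /i/ (a front vowel) → -li → *ili*.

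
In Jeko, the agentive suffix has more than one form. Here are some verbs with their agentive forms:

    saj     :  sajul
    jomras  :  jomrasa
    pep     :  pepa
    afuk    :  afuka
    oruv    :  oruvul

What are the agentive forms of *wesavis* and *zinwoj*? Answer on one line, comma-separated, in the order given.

Looking at the final consonant of each stem: -a when the stem ends in a voiceless consonant (*jomras*, *pep*, *afuk*); -ul when the stem ends in a voiced consonant (*saj*, *oruv*).
*wesavis*: final consonant = /s/, voiceless → -a → *wesavisa*.
*zinwoj*: final consonant = /j/, voiced → -ul → *zinwojul*.

wesavisa, zinwojul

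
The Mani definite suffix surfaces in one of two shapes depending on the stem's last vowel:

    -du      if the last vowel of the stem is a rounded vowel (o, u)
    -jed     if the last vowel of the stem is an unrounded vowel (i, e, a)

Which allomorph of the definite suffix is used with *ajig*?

-jed

The last vowel of *ajig* is /i/, which is an unrounded vowel, so the suffix is -jed.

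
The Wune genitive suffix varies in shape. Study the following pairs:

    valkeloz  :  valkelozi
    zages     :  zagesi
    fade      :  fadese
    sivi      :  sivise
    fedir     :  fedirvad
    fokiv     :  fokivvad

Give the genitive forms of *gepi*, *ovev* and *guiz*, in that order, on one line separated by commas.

gepise, ovevvad, guizi

The suffix is conditioned by the final sound: -i when the stem ends in a sibilant (*valkeloz*, *zages*); -vad when the stem ends in a non-sibilant consonant (*fedir*, *fokiv*); -se when the stem ends in a vowel (*fade*, *sivi*).
The final sound of *gepi* is /i/, which is a vowel, so the suffix is -se, giving *gepise*.
Since the final sound of *ovev* is /v/ (a non-sibilant consonant), it takes -vad, giving *ovevvad*.
The final sound of *guiz* is /z/, which is a sibilant, so the suffix is -i, giving *guizi*.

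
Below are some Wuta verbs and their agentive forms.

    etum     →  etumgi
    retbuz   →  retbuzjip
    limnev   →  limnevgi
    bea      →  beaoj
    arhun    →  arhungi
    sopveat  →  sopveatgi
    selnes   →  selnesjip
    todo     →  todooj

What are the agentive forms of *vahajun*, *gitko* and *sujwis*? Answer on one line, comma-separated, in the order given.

vahajungi, gitkooj, sujwisjip

Looking at the final sound of each stem: -jip when the stem ends in a sibilant (*retbuz*, *selnes*); -gi when the stem ends in a non-sibilant consonant (*etum*, *limnev*, *arhun*, *sopveat*); -oj when the stem ends in a vowel (*bea*, *todo*).
*vahajun* — final sound /n/ (a non-sibilant consonant) → -gi → *vahajungi*.
*gitko* — final sound /o/ (a vowel) → -oj → *gitkooj*.
Since the final sound of *sujwis* is /s/ (a sibilant), it takes -jip, giving *sujwisjip*.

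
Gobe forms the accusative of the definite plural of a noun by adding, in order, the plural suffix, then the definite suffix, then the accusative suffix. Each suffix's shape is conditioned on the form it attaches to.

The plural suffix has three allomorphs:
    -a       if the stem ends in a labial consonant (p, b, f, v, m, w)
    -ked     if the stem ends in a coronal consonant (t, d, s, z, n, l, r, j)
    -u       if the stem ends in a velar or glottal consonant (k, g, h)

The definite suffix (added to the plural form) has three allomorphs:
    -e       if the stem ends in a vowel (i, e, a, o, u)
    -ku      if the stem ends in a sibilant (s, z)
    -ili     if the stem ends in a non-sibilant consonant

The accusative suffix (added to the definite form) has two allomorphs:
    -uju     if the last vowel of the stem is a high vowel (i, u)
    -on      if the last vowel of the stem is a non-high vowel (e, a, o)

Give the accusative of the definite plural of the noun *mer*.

The final consonant of *mer* is /r/, which is coronal, so the plural suffix is -ked, giving *merked*.
The plural form *merked* — final sound /d/ (a non-sibilant consonant) → -ili → *merkedili*.
The last vowel of the definite form *merkedili* is /i/, which is a high vowel, so the accusative suffix is -uju, giving *merkediliuju*.

merkediliuju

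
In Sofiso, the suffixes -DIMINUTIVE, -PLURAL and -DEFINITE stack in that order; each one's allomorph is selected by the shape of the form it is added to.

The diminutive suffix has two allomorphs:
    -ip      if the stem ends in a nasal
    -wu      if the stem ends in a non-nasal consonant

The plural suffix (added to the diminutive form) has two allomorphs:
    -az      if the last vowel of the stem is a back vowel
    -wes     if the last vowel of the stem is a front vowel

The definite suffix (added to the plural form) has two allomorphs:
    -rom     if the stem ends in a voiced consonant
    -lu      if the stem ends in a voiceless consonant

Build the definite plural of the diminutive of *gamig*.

gamigwuazrom

*gamig*: final consonant = /g/, non-nasal → -wu → *gamigwu*.
The diminutive form *gamigwu*: last vowel = /u/, a back vowel → -az → *gamigwuaz*.
The final consonant of the plural form *gamigwuaz* is /z/, which is voiced, so the definite suffix is -rom, giving *gamigwuazrom*.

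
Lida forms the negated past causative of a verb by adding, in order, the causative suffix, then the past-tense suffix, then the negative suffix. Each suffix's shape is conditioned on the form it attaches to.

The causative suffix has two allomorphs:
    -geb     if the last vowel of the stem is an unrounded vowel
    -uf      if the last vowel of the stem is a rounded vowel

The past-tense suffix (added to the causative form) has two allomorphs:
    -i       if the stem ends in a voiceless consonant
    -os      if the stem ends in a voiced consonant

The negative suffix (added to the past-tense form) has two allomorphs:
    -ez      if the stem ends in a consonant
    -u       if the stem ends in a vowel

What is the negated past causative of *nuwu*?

nuwuufiu

Since the last vowel of *nuwu* is /u/ (a rounded vowel), it takes -uf, giving *nuwuuf*.
The causative form *nuwuuf* — final consonant /f/ (voiceless) → -i → *nuwuufi*.
The past-tense form *nuwuufi*: final sound = /i/, a vowel → -u → *nuwuufiu*.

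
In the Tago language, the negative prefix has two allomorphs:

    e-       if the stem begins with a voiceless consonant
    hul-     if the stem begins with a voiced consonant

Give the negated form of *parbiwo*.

*parbiwo* — first consonant /p/ (voiceless) → e- → *eparbiwo*.

eparbiwo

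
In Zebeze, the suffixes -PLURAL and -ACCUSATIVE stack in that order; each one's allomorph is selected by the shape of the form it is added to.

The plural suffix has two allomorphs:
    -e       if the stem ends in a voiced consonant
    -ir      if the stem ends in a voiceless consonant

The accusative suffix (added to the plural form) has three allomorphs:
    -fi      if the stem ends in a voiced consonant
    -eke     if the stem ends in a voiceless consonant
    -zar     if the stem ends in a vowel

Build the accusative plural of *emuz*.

emuzezar

The final consonant of *emuz* is /z/, which is voiced, so the plural suffix is -e, giving *emuze*.
The final sound of the plural form *emuze* is /e/, which is a vowel, so the accusative suffix is -zar, giving *emuzezar*.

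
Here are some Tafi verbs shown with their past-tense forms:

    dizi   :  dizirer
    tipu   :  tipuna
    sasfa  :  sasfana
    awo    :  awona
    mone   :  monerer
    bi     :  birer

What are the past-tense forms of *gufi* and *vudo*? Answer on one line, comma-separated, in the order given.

gufirer, vudona

The suffix is conditioned by the last vowel: -rer when the last vowel of the stem is a front vowel (*dizi*, *mone*, *bi*); -na when the last vowel of the stem is a back vowel (*tipu*, *sasfa*, *awo*).
*gufi* — last vowel /i/ (a front vowel) → -rer → *gufirer*.
Since the last vowel of *vudo* is /o/ (a back vowel), it takes -na, giving *vudona*.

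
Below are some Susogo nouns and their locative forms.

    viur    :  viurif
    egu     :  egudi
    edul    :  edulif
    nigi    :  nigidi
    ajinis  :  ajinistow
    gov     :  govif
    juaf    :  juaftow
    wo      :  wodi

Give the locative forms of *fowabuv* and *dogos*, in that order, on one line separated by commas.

fowabuvif, dogostow

Looking at the final sound of each stem: -tow when the stem ends in a voiceless consonant (*ajinis*, *juaf*); -if when the stem ends in a voiced consonant (*viur*, *edul*, *gov*); -di when the stem ends in a vowel (*egu*, *nigi*, *wo*).
*fowabuv* — final sound /v/ (a voiced consonant) → -if → *fowabuvif*.
The final sound of *dogos* is /s/, which is a voiceless consonant, so the suffix is -tow, giving *dogostow*.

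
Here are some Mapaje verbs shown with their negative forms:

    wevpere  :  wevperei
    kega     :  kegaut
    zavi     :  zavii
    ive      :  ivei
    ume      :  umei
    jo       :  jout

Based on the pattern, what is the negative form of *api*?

Looking at the last vowel of each stem: -i when the last vowel of the stem is a front vowel (*wevpere*, *zavi*, *ive*, *ume*); -ut when the last vowel of the stem is a back vowel (*kega*, *jo*).
The last vowel of *api* is /i/, which is a front vowel, so the suffix is -i, giving *apii*.

apii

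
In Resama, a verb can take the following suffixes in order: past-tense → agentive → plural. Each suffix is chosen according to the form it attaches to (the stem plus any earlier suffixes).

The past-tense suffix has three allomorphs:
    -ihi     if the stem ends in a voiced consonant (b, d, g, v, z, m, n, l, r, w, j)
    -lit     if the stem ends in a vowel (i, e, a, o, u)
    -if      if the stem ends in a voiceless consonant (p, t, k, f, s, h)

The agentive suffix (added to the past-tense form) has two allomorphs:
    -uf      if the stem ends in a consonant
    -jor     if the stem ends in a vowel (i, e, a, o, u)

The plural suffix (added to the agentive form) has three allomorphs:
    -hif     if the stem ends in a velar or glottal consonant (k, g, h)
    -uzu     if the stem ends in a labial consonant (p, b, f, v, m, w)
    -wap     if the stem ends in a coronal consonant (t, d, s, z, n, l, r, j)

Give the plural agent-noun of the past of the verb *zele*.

*zele*: final sound = /e/, a vowel → -lit → *zelelit*.
The past-tense form *zelelit*: final sound = /t/, a consonant → -uf → *zelelituf*.
The agentive form *zelelituf*: final consonant = /f/, labial → -uzu → *zelelitufuzu*.

zelelitufuzu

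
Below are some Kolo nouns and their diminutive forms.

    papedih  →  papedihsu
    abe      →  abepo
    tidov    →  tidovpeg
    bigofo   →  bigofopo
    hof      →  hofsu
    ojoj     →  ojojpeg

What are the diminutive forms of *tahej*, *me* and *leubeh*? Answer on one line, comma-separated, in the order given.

The pattern is voicing of the final sound: -su when the stem ends in a voiceless consonant (*papedih*, *hof*); -peg when the stem ends in a voiced consonant (*tidov*, *ojoj*); -po when the stem ends in a vowel (*abe*, *bigofo*).
Since the final sound of *tahej* is /j/ (a voiced consonant), it takes -peg, giving *tahejpeg*.
The final sound of *me* is /e/, which is a vowel, so the suffix is -po, giving *mepo*.
*leubeh* — final sound /h/ (a voiceless consonant) → -su → *leubehsu*.

tahejpeg, mepo, leubehsu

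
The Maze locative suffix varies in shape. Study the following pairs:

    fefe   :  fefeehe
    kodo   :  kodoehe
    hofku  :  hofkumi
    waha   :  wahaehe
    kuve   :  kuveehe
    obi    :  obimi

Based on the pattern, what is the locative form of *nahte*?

The pattern is height harmony: -mi when the last vowel of the stem is a high vowel (*hofku*, *obi*); -ehe when the last vowel of the stem is a non-high vowel (*fefe*, *kodo*, *waha*, *kuve*).
The last vowel of *nahte* is /e/, which is a non-high vowel, so the suffix is -ehe, giving *nahteehe*.

nahteehe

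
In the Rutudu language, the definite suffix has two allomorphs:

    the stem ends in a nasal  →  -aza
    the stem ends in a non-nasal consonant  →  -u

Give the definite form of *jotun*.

*jotun* — final consonant /n/ (a nasal) → -aza → *jotunaza*.

jotunaza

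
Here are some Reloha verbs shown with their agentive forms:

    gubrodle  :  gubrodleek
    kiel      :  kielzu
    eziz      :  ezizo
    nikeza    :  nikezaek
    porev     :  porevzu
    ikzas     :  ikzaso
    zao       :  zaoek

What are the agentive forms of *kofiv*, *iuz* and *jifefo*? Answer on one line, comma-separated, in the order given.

Looking at the final sound of each stem: -o when the stem ends in a sibilant (*eziz*, *ikzas*); -zu when the stem ends in a non-sibilant consonant (*kiel*, *porev*); -ek when the stem ends in a vowel (*gubrodle*, *nikeza*, *zao*).
*kofiv* — final sound /v/ (a non-sibilant consonant) → -zu → *kofivzu*.
*iuz*: final sound = /z/, a sibilant → -o → *iuzo*.
*jifefo*: final sound = /o/, a vowel → -ek → *jifefoek*.

kofivzu, iuzo, jifefoek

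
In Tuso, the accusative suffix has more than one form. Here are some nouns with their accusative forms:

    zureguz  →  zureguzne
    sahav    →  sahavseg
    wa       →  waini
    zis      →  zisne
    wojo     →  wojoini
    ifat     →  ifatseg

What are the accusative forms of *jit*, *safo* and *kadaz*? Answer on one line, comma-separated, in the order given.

The pattern is sibilance of the final sound: -ne when the stem ends in a sibilant (*zureguz*, *zis*); -seg when the stem ends in a non-sibilant consonant (*sahav*, *ifat*); -ini when the stem ends in a vowel (*wa*, *wojo*).
The final sound of *jit* is /t/, which is a non-sibilant consonant, so the suffix is -seg, giving *jitseg*.
The final sound of *safo* is /o/, which is a vowel, so the suffix is -ini, giving *safoini*.
*kadaz*: final sound = /z/, a sibilant → -ne → *kadazne*.

jitseg, safoini, kadazne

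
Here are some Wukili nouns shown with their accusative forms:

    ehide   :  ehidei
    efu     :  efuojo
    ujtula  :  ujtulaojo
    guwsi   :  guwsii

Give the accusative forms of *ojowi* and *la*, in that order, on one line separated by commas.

Looking at the last vowel of each stem: -i when the last vowel of the stem is a front vowel (*ehide*, *guwsi*); -ojo when the last vowel of the stem is a back vowel (*efu*, *ujtula*).
Since the last vowel of *ojowi* is /i/ (a front vowel), it takes -i, giving *ojowii*.
The last vowel of *la* is /a/, which is a back vowel, so the suffix is -ojo, giving *laojo*.

ojowii, laojo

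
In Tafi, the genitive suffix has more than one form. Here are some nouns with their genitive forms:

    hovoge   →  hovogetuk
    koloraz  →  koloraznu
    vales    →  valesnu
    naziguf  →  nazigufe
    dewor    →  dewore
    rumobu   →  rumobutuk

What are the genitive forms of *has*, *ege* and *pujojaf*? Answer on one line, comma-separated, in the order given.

The alternation tracks the final sound of the stem — -nu when the stem ends in a sibilant (*koloraz*, *vales*); -e when the stem ends in a non-sibilant consonant (*naziguf*, *dewor*); -tuk when the stem ends in a vowel (*hovoge*, *rumobu*).
*has* — final sound /s/ (a sibilant) → -nu → *hasnu*.
The final sound of *ege* is /e/, which is a vowel, so the suffix is -tuk, giving *egetuk*.
*pujojaf*: final sound = /f/, a non-sibilant consonant → -e → *pujojafe*.

hasnu, egetuk, pujojafe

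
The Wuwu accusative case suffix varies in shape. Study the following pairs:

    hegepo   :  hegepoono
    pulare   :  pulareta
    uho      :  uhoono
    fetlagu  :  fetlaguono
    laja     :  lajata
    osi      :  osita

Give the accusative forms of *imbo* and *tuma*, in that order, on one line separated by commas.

imboono, tumata

Looking at the last vowel of each stem: -ono when the last vowel of the stem is a rounded vowel (*hegepo*, *uho*, *fetlagu*); -ta when the last vowel of the stem is an unrounded vowel (*pulare*, *laja*, *osi*).
*imbo* — last vowel /o/ (a rounded vowel) → -ono → *imboono*.
*tuma* — last vowel /a/ (an unrounded vowel) → -ta → *tumata*.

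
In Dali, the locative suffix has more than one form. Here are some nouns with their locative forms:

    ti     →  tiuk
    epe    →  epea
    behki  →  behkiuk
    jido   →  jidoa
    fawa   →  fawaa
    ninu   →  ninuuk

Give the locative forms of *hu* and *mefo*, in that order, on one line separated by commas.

huuk, mefoa

The alternation tracks the last vowel of the stem — -uk when the last vowel of the stem is a high vowel (*ti*, *behki*, *ninu*); -a when the last vowel of the stem is a non-high vowel (*epe*, *jido*, *fawa*).
Since the last vowel of *hu* is /u/ (a high vowel), it takes -uk, giving *huuk*.
*mefo*: last vowel = /o/, a non-high vowel → -a → *mefoa*.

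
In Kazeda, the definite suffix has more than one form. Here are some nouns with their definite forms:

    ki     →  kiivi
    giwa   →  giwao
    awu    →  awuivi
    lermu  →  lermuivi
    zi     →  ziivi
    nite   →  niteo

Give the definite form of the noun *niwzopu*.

niwzopuivi

Looking at the last vowel of each stem: -ivi when the last vowel of the stem is a high vowel (*ki*, *awu*, *lermu*, *zi*); -o when the last vowel of the stem is a non-high vowel (*giwa*, *nite*).
The last vowel of *niwzopu* is /u/, which is a high vowel, so the suffix is -ivi, giving *niwzopuivi*.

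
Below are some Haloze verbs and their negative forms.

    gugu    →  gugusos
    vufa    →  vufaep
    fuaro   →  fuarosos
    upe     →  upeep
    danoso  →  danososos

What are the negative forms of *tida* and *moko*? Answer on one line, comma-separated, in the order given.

tidaep, mokosos

Looking at the last vowel of each stem: -sos when the last vowel of the stem is a rounded vowel (*gugu*, *fuaro*, *danoso*); -ep when the last vowel of the stem is an unrounded vowel (*vufa*, *upe*).
The last vowel of *tida* is /a/, which is an unrounded vowel, so the suffix is -ep, giving *tidaep*.
The last vowel of *moko* is /o/, which is a rounded vowel, so the suffix is -sos, giving *mokosos*.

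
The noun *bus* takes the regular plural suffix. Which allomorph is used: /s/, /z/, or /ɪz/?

/ɪz/

The stem *bus* ends in a sibilant (/s, z, ʃ, ʒ, tʃ, dʒ/).
The plural suffix surfaces as /ɪz/ after sibilants, /s/ after other voiceless consonants, and /z/ after other voiced sounds.
So the plural -s on *bus* is pronounced /ɪz/.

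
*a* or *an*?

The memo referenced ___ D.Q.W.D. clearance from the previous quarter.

a

The indefinite article is chosen by the initial *sound* of the following word, not its spelling.
The initialism *D.Q.W.D.* is read letter by letter; the first letter, D, is pronounced /diː/, which begins with a consonant sound.
So the article is *a*: The memo referenced a D.Q.W.D. clearance from the previous quarter.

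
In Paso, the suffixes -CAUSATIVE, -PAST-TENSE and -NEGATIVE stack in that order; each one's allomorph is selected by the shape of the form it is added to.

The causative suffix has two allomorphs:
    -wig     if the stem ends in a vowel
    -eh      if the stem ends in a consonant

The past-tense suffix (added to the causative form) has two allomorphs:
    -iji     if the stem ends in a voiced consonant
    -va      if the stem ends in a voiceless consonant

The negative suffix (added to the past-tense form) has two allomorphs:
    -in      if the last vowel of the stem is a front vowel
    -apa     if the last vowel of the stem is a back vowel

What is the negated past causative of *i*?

iwigijiin

Since the final sound of *i* is /i/ (a vowel), it takes -wig, giving *iwig*.
The causative form *iwig* — final consonant /g/ (voiced) → -iji → *iwigiji*.
The past-tense form *iwigiji*: last vowel = /i/, a front vowel → -in → *iwigijiin*.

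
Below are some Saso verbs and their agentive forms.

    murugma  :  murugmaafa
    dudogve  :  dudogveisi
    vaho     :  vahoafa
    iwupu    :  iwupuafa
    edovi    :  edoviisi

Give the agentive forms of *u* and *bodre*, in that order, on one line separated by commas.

uafa, bodreisi

The suffix is conditioned by the last vowel: -isi when the last vowel of the stem is a front vowel (*dudogve*, *edovi*); -afa when the last vowel of the stem is a back vowel (*murugma*, *vaho*, *iwupu*).
The last vowel of *u* is /u/, which is a back vowel, so the suffix is -afa, giving *uafa*.
Since the last vowel of *bodre* is /e/ (a front vowel), it takes -isi, giving *bodreisi*.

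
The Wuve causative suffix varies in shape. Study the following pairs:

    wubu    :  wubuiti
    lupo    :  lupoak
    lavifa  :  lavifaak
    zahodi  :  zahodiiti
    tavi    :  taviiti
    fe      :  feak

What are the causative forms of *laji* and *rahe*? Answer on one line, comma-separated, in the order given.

The suffix is conditioned by the last vowel: -iti when the last vowel of the stem is a high vowel (*wubu*, *zahodi*, *tavi*); -ak when the last vowel of the stem is a non-high vowel (*lupo*, *lavifa*, *fe*).
The last vowel of *laji* is /i/, which is a high vowel, so the suffix is -iti, giving *lajiiti*.
*rahe* — last vowel /e/ (a non-high vowel) → -ak → *raheak*.

lajiiti, raheak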